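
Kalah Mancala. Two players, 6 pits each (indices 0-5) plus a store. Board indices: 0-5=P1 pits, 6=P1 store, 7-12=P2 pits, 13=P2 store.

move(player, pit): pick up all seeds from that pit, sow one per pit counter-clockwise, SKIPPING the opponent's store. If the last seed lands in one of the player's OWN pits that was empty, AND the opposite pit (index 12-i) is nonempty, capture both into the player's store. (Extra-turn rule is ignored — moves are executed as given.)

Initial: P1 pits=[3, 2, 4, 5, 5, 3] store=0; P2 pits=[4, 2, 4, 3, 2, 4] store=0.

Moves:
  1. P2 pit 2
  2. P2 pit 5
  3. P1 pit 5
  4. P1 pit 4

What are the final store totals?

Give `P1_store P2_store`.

Answer: 2 2

Derivation:
Move 1: P2 pit2 -> P1=[3,2,4,5,5,3](0) P2=[4,2,0,4,3,5](1)
Move 2: P2 pit5 -> P1=[4,3,5,6,5,3](0) P2=[4,2,0,4,3,0](2)
Move 3: P1 pit5 -> P1=[4,3,5,6,5,0](1) P2=[5,3,0,4,3,0](2)
Move 4: P1 pit4 -> P1=[4,3,5,6,0,1](2) P2=[6,4,1,4,3,0](2)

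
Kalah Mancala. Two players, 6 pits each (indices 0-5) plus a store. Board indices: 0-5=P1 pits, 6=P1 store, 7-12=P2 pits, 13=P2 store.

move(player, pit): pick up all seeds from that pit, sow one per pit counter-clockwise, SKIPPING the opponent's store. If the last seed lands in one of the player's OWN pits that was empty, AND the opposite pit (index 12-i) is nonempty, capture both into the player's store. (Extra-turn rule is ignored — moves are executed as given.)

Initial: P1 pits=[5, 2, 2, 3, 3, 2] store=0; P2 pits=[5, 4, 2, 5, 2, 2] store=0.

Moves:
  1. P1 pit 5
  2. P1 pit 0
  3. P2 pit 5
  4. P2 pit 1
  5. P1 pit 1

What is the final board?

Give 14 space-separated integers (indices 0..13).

Answer: 0 0 4 5 5 0 8 0 0 3 6 3 0 3

Derivation:
Move 1: P1 pit5 -> P1=[5,2,2,3,3,0](1) P2=[6,4,2,5,2,2](0)
Move 2: P1 pit0 -> P1=[0,3,3,4,4,0](8) P2=[0,4,2,5,2,2](0)
Move 3: P2 pit5 -> P1=[1,3,3,4,4,0](8) P2=[0,4,2,5,2,0](1)
Move 4: P2 pit1 -> P1=[0,3,3,4,4,0](8) P2=[0,0,3,6,3,0](3)
Move 5: P1 pit1 -> P1=[0,0,4,5,5,0](8) P2=[0,0,3,6,3,0](3)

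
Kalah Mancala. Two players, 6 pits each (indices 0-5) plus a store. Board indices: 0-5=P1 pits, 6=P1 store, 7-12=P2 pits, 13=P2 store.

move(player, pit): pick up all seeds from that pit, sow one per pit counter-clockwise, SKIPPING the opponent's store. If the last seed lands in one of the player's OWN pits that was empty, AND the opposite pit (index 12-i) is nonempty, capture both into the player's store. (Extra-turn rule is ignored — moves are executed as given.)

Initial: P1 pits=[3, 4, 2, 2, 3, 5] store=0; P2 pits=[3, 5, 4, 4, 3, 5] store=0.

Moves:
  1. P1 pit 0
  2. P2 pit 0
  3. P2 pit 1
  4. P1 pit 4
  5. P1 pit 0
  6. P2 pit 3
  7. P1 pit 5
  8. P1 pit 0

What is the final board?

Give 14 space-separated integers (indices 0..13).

Move 1: P1 pit0 -> P1=[0,5,3,3,3,5](0) P2=[3,5,4,4,3,5](0)
Move 2: P2 pit0 -> P1=[0,5,3,3,3,5](0) P2=[0,6,5,5,3,5](0)
Move 3: P2 pit1 -> P1=[1,5,3,3,3,5](0) P2=[0,0,6,6,4,6](1)
Move 4: P1 pit4 -> P1=[1,5,3,3,0,6](1) P2=[1,0,6,6,4,6](1)
Move 5: P1 pit0 -> P1=[0,6,3,3,0,6](1) P2=[1,0,6,6,4,6](1)
Move 6: P2 pit3 -> P1=[1,7,4,3,0,6](1) P2=[1,0,6,0,5,7](2)
Move 7: P1 pit5 -> P1=[1,7,4,3,0,0](2) P2=[2,1,7,1,6,7](2)
Move 8: P1 pit0 -> P1=[0,8,4,3,0,0](2) P2=[2,1,7,1,6,7](2)

Answer: 0 8 4 3 0 0 2 2 1 7 1 6 7 2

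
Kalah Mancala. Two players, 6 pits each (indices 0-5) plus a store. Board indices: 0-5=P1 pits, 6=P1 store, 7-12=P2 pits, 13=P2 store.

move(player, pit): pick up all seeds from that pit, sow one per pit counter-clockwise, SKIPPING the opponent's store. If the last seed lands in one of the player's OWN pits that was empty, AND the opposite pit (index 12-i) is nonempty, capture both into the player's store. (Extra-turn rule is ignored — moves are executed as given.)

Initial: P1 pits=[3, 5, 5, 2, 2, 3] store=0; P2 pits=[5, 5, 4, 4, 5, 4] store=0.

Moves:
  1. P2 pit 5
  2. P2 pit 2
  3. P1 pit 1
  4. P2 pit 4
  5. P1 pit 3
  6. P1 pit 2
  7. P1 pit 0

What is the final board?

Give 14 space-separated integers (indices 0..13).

Move 1: P2 pit5 -> P1=[4,6,6,2,2,3](0) P2=[5,5,4,4,5,0](1)
Move 2: P2 pit2 -> P1=[4,6,6,2,2,3](0) P2=[5,5,0,5,6,1](2)
Move 3: P1 pit1 -> P1=[4,0,7,3,3,4](1) P2=[6,5,0,5,6,1](2)
Move 4: P2 pit4 -> P1=[5,1,8,4,3,4](1) P2=[6,5,0,5,0,2](3)
Move 5: P1 pit3 -> P1=[5,1,8,0,4,5](2) P2=[7,5,0,5,0,2](3)
Move 6: P1 pit2 -> P1=[5,1,0,1,5,6](3) P2=[8,6,1,6,0,2](3)
Move 7: P1 pit0 -> P1=[0,2,1,2,6,7](3) P2=[8,6,1,6,0,2](3)

Answer: 0 2 1 2 6 7 3 8 6 1 6 0 2 3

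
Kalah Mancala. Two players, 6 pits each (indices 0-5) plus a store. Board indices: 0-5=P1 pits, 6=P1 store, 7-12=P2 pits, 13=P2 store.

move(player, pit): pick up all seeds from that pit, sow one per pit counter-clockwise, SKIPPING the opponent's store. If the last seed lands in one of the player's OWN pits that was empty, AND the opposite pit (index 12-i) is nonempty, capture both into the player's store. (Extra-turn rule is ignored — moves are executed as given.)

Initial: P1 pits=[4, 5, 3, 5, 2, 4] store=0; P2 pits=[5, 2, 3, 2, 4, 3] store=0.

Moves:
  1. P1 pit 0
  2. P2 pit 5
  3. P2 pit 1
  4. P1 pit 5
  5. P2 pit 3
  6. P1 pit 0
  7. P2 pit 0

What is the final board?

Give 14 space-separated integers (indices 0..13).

Answer: 0 8 4 6 3 0 1 0 2 6 1 6 2 3

Derivation:
Move 1: P1 pit0 -> P1=[0,6,4,6,3,4](0) P2=[5,2,3,2,4,3](0)
Move 2: P2 pit5 -> P1=[1,7,4,6,3,4](0) P2=[5,2,3,2,4,0](1)
Move 3: P2 pit1 -> P1=[1,7,4,6,3,4](0) P2=[5,0,4,3,4,0](1)
Move 4: P1 pit5 -> P1=[1,7,4,6,3,0](1) P2=[6,1,5,3,4,0](1)
Move 5: P2 pit3 -> P1=[1,7,4,6,3,0](1) P2=[6,1,5,0,5,1](2)
Move 6: P1 pit0 -> P1=[0,8,4,6,3,0](1) P2=[6,1,5,0,5,1](2)
Move 7: P2 pit0 -> P1=[0,8,4,6,3,0](1) P2=[0,2,6,1,6,2](3)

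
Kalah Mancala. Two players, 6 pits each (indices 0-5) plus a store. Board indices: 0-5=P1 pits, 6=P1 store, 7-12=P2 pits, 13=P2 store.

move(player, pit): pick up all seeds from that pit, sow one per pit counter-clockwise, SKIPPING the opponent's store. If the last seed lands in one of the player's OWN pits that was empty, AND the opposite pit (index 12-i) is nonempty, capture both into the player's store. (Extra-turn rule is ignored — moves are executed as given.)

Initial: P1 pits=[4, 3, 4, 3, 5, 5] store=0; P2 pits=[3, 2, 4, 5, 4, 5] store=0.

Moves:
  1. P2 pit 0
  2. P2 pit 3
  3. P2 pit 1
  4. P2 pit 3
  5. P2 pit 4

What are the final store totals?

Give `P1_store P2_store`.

Answer: 0 2

Derivation:
Move 1: P2 pit0 -> P1=[4,3,4,3,5,5](0) P2=[0,3,5,6,4,5](0)
Move 2: P2 pit3 -> P1=[5,4,5,3,5,5](0) P2=[0,3,5,0,5,6](1)
Move 3: P2 pit1 -> P1=[5,4,5,3,5,5](0) P2=[0,0,6,1,6,6](1)
Move 4: P2 pit3 -> P1=[5,4,5,3,5,5](0) P2=[0,0,6,0,7,6](1)
Move 5: P2 pit4 -> P1=[6,5,6,4,6,5](0) P2=[0,0,6,0,0,7](2)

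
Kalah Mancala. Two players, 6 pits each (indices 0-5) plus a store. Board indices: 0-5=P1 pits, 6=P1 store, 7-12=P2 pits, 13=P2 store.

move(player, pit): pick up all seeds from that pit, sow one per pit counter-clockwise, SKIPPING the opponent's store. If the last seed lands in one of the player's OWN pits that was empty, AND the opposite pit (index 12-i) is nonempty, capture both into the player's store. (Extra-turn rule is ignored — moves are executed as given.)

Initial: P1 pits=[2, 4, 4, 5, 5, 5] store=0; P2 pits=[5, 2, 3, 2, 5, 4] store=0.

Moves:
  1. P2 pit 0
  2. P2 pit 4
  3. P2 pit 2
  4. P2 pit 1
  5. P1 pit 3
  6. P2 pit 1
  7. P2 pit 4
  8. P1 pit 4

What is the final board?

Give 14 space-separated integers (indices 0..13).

Move 1: P2 pit0 -> P1=[2,4,4,5,5,5](0) P2=[0,3,4,3,6,5](0)
Move 2: P2 pit4 -> P1=[3,5,5,6,5,5](0) P2=[0,3,4,3,0,6](1)
Move 3: P2 pit2 -> P1=[3,5,5,6,5,5](0) P2=[0,3,0,4,1,7](2)
Move 4: P2 pit1 -> P1=[3,5,5,6,5,5](0) P2=[0,0,1,5,2,7](2)
Move 5: P1 pit3 -> P1=[3,5,5,0,6,6](1) P2=[1,1,2,5,2,7](2)
Move 6: P2 pit1 -> P1=[3,5,5,0,6,6](1) P2=[1,0,3,5,2,7](2)
Move 7: P2 pit4 -> P1=[3,5,5,0,6,6](1) P2=[1,0,3,5,0,8](3)
Move 8: P1 pit4 -> P1=[3,5,5,0,0,7](2) P2=[2,1,4,6,0,8](3)

Answer: 3 5 5 0 0 7 2 2 1 4 6 0 8 3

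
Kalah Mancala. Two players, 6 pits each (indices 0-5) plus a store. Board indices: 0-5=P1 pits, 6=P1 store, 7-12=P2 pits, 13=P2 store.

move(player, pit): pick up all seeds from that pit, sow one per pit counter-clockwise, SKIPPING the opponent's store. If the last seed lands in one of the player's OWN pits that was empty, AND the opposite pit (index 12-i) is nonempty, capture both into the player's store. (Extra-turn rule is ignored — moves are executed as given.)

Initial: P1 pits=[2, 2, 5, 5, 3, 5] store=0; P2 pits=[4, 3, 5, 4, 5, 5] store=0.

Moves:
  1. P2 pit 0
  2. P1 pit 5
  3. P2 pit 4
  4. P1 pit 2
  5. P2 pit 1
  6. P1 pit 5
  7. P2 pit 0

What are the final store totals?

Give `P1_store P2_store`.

Move 1: P2 pit0 -> P1=[2,2,5,5,3,5](0) P2=[0,4,6,5,6,5](0)
Move 2: P1 pit5 -> P1=[2,2,5,5,3,0](1) P2=[1,5,7,6,6,5](0)
Move 3: P2 pit4 -> P1=[3,3,6,6,3,0](1) P2=[1,5,7,6,0,6](1)
Move 4: P1 pit2 -> P1=[3,3,0,7,4,1](2) P2=[2,6,7,6,0,6](1)
Move 5: P2 pit1 -> P1=[4,3,0,7,4,1](2) P2=[2,0,8,7,1,7](2)
Move 6: P1 pit5 -> P1=[4,3,0,7,4,0](3) P2=[2,0,8,7,1,7](2)
Move 7: P2 pit0 -> P1=[4,3,0,7,4,0](3) P2=[0,1,9,7,1,7](2)

Answer: 3 2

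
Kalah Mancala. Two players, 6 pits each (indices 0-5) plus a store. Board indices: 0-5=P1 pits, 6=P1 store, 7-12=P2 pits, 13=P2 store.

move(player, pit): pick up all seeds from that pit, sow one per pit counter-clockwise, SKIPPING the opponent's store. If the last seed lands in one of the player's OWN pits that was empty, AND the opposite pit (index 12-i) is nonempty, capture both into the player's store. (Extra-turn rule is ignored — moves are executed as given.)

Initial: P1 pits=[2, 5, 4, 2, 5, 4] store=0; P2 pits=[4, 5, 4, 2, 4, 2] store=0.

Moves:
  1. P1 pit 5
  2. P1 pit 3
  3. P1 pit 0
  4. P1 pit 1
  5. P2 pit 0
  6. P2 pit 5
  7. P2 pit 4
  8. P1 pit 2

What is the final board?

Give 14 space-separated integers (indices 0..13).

Answer: 2 1 0 2 8 2 9 1 8 5 2 0 1 2

Derivation:
Move 1: P1 pit5 -> P1=[2,5,4,2,5,0](1) P2=[5,6,5,2,4,2](0)
Move 2: P1 pit3 -> P1=[2,5,4,0,6,0](7) P2=[0,6,5,2,4,2](0)
Move 3: P1 pit0 -> P1=[0,6,5,0,6,0](7) P2=[0,6,5,2,4,2](0)
Move 4: P1 pit1 -> P1=[0,0,6,1,7,1](8) P2=[1,6,5,2,4,2](0)
Move 5: P2 pit0 -> P1=[0,0,6,1,7,1](8) P2=[0,7,5,2,4,2](0)
Move 6: P2 pit5 -> P1=[1,0,6,1,7,1](8) P2=[0,7,5,2,4,0](1)
Move 7: P2 pit4 -> P1=[2,1,6,1,7,1](8) P2=[0,7,5,2,0,1](2)
Move 8: P1 pit2 -> P1=[2,1,0,2,8,2](9) P2=[1,8,5,2,0,1](2)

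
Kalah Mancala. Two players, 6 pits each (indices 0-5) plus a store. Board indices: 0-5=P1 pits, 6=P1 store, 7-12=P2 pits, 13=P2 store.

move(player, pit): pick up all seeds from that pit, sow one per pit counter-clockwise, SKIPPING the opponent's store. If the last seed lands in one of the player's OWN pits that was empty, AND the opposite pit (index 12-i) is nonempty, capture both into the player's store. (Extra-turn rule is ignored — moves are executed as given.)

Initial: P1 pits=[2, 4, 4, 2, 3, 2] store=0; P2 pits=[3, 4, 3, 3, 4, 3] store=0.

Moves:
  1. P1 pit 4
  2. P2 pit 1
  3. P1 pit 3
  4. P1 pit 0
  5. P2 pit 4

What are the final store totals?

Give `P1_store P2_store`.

Answer: 1 1

Derivation:
Move 1: P1 pit4 -> P1=[2,4,4,2,0,3](1) P2=[4,4,3,3,4,3](0)
Move 2: P2 pit1 -> P1=[2,4,4,2,0,3](1) P2=[4,0,4,4,5,4](0)
Move 3: P1 pit3 -> P1=[2,4,4,0,1,4](1) P2=[4,0,4,4,5,4](0)
Move 4: P1 pit0 -> P1=[0,5,5,0,1,4](1) P2=[4,0,4,4,5,4](0)
Move 5: P2 pit4 -> P1=[1,6,6,0,1,4](1) P2=[4,0,4,4,0,5](1)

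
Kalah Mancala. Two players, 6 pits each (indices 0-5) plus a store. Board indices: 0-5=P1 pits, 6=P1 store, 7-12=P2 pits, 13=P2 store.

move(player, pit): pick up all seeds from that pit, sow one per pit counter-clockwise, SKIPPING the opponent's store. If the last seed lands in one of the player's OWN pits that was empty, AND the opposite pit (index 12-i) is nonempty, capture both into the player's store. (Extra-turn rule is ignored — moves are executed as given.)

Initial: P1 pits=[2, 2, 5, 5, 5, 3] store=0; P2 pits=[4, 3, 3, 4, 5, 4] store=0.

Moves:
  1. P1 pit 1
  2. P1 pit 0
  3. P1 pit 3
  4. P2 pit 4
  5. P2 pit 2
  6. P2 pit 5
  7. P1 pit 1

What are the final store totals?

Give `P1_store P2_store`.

Answer: 1 3

Derivation:
Move 1: P1 pit1 -> P1=[2,0,6,6,5,3](0) P2=[4,3,3,4,5,4](0)
Move 2: P1 pit0 -> P1=[0,1,7,6,5,3](0) P2=[4,3,3,4,5,4](0)
Move 3: P1 pit3 -> P1=[0,1,7,0,6,4](1) P2=[5,4,4,4,5,4](0)
Move 4: P2 pit4 -> P1=[1,2,8,0,6,4](1) P2=[5,4,4,4,0,5](1)
Move 5: P2 pit2 -> P1=[1,2,8,0,6,4](1) P2=[5,4,0,5,1,6](2)
Move 6: P2 pit5 -> P1=[2,3,9,1,7,4](1) P2=[5,4,0,5,1,0](3)
Move 7: P1 pit1 -> P1=[2,0,10,2,8,4](1) P2=[5,4,0,5,1,0](3)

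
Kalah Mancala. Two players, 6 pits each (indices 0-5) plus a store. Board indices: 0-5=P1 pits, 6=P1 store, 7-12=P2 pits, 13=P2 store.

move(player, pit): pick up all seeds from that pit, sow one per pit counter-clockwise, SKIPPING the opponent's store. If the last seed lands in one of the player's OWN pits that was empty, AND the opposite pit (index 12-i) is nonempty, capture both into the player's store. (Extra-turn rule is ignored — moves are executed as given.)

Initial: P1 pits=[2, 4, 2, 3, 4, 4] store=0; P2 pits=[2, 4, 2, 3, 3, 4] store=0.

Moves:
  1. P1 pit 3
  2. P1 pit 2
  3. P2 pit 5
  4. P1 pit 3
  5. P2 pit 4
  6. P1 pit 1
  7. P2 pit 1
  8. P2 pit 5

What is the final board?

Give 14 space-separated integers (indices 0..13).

Answer: 5 0 2 1 8 6 2 2 0 3 4 1 0 3

Derivation:
Move 1: P1 pit3 -> P1=[2,4,2,0,5,5](1) P2=[2,4,2,3,3,4](0)
Move 2: P1 pit2 -> P1=[2,4,0,1,6,5](1) P2=[2,4,2,3,3,4](0)
Move 3: P2 pit5 -> P1=[3,5,1,1,6,5](1) P2=[2,4,2,3,3,0](1)
Move 4: P1 pit3 -> P1=[3,5,1,0,7,5](1) P2=[2,4,2,3,3,0](1)
Move 5: P2 pit4 -> P1=[4,5,1,0,7,5](1) P2=[2,4,2,3,0,1](2)
Move 6: P1 pit1 -> P1=[4,0,2,1,8,6](2) P2=[2,4,2,3,0,1](2)
Move 7: P2 pit1 -> P1=[4,0,2,1,8,6](2) P2=[2,0,3,4,1,2](2)
Move 8: P2 pit5 -> P1=[5,0,2,1,8,6](2) P2=[2,0,3,4,1,0](3)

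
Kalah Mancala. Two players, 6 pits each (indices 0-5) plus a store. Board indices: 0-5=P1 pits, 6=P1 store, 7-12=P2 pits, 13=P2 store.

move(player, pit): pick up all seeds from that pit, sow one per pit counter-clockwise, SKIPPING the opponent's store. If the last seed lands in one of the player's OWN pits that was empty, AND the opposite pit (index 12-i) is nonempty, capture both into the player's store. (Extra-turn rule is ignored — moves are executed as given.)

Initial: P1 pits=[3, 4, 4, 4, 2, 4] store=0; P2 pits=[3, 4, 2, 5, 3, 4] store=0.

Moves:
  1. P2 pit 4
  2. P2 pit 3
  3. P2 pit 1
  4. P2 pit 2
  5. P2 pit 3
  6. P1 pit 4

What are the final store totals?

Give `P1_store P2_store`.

Answer: 1 2

Derivation:
Move 1: P2 pit4 -> P1=[4,4,4,4,2,4](0) P2=[3,4,2,5,0,5](1)
Move 2: P2 pit3 -> P1=[5,5,4,4,2,4](0) P2=[3,4,2,0,1,6](2)
Move 3: P2 pit1 -> P1=[5,5,4,4,2,4](0) P2=[3,0,3,1,2,7](2)
Move 4: P2 pit2 -> P1=[5,5,4,4,2,4](0) P2=[3,0,0,2,3,8](2)
Move 5: P2 pit3 -> P1=[5,5,4,4,2,4](0) P2=[3,0,0,0,4,9](2)
Move 6: P1 pit4 -> P1=[5,5,4,4,0,5](1) P2=[3,0,0,0,4,9](2)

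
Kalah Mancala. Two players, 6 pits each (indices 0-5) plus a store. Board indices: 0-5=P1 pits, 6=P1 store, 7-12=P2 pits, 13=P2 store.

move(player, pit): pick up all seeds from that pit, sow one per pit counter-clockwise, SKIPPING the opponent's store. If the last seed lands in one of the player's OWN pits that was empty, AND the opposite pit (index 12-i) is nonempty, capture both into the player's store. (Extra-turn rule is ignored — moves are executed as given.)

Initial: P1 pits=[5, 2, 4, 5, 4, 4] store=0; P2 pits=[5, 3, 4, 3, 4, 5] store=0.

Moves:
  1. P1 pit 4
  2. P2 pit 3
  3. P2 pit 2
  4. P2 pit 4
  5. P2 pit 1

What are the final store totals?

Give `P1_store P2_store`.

Move 1: P1 pit4 -> P1=[5,2,4,5,0,5](1) P2=[6,4,4,3,4,5](0)
Move 2: P2 pit3 -> P1=[5,2,4,5,0,5](1) P2=[6,4,4,0,5,6](1)
Move 3: P2 pit2 -> P1=[5,2,4,5,0,5](1) P2=[6,4,0,1,6,7](2)
Move 4: P2 pit4 -> P1=[6,3,5,6,0,5](1) P2=[6,4,0,1,0,8](3)
Move 5: P2 pit1 -> P1=[6,3,5,6,0,5](1) P2=[6,0,1,2,1,9](3)

Answer: 1 3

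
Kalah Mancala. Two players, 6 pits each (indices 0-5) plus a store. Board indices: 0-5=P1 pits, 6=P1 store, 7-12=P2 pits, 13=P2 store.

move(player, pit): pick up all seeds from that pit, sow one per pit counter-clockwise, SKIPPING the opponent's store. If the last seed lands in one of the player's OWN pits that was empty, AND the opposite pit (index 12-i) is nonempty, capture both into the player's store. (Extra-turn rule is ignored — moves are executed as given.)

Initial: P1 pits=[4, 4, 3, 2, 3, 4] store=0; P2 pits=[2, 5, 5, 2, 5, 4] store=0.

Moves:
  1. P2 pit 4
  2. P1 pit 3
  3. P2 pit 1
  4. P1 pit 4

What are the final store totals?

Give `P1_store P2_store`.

Answer: 1 2

Derivation:
Move 1: P2 pit4 -> P1=[5,5,4,2,3,4](0) P2=[2,5,5,2,0,5](1)
Move 2: P1 pit3 -> P1=[5,5,4,0,4,5](0) P2=[2,5,5,2,0,5](1)
Move 3: P2 pit1 -> P1=[5,5,4,0,4,5](0) P2=[2,0,6,3,1,6](2)
Move 4: P1 pit4 -> P1=[5,5,4,0,0,6](1) P2=[3,1,6,3,1,6](2)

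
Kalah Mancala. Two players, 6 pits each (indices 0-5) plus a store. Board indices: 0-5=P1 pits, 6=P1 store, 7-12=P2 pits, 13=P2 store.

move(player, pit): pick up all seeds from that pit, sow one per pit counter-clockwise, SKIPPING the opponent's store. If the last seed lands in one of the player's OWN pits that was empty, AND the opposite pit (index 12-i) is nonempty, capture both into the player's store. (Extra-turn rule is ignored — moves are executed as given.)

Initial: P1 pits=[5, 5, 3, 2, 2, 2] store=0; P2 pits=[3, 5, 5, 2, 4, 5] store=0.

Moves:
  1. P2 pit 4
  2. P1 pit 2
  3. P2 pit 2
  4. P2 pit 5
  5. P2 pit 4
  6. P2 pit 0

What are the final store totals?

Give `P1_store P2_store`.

Answer: 0 12

Derivation:
Move 1: P2 pit4 -> P1=[6,6,3,2,2,2](0) P2=[3,5,5,2,0,6](1)
Move 2: P1 pit2 -> P1=[6,6,0,3,3,3](0) P2=[3,5,5,2,0,6](1)
Move 3: P2 pit2 -> P1=[7,6,0,3,3,3](0) P2=[3,5,0,3,1,7](2)
Move 4: P2 pit5 -> P1=[8,7,1,4,4,4](0) P2=[3,5,0,3,1,0](3)
Move 5: P2 pit4 -> P1=[0,7,1,4,4,4](0) P2=[3,5,0,3,0,0](12)
Move 6: P2 pit0 -> P1=[0,7,1,4,4,4](0) P2=[0,6,1,4,0,0](12)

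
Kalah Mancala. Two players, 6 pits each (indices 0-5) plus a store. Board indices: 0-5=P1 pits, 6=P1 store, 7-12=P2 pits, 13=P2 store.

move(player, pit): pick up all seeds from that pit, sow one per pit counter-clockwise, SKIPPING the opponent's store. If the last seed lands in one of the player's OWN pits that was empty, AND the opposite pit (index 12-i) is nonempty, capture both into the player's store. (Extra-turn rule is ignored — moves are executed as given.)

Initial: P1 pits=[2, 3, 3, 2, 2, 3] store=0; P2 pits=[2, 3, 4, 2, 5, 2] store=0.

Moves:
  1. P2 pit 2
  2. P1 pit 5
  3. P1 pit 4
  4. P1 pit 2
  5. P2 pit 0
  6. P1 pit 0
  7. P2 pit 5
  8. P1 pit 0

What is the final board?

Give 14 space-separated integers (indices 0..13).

Move 1: P2 pit2 -> P1=[2,3,3,2,2,3](0) P2=[2,3,0,3,6,3](1)
Move 2: P1 pit5 -> P1=[2,3,3,2,2,0](1) P2=[3,4,0,3,6,3](1)
Move 3: P1 pit4 -> P1=[2,3,3,2,0,1](2) P2=[3,4,0,3,6,3](1)
Move 4: P1 pit2 -> P1=[2,3,0,3,1,2](2) P2=[3,4,0,3,6,3](1)
Move 5: P2 pit0 -> P1=[2,3,0,3,1,2](2) P2=[0,5,1,4,6,3](1)
Move 6: P1 pit0 -> P1=[0,4,0,3,1,2](7) P2=[0,5,1,0,6,3](1)
Move 7: P2 pit5 -> P1=[1,5,0,3,1,2](7) P2=[0,5,1,0,6,0](2)
Move 8: P1 pit0 -> P1=[0,6,0,3,1,2](7) P2=[0,5,1,0,6,0](2)

Answer: 0 6 0 3 1 2 7 0 5 1 0 6 0 2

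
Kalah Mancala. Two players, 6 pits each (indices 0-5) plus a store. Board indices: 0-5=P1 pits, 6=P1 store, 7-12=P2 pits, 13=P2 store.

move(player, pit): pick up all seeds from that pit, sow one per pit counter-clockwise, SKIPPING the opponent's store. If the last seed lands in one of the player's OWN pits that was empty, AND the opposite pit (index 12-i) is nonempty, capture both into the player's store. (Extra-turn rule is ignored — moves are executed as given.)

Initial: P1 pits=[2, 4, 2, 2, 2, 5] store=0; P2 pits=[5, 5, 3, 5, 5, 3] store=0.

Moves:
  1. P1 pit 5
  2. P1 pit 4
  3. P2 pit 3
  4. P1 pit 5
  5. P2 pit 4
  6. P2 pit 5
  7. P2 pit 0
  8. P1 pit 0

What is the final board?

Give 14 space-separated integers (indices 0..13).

Answer: 0 8 6 5 1 1 3 0 7 5 1 1 1 4

Derivation:
Move 1: P1 pit5 -> P1=[2,4,2,2,2,0](1) P2=[6,6,4,6,5,3](0)
Move 2: P1 pit4 -> P1=[2,4,2,2,0,1](2) P2=[6,6,4,6,5,3](0)
Move 3: P2 pit3 -> P1=[3,5,3,2,0,1](2) P2=[6,6,4,0,6,4](1)
Move 4: P1 pit5 -> P1=[3,5,3,2,0,0](3) P2=[6,6,4,0,6,4](1)
Move 5: P2 pit4 -> P1=[4,6,4,3,0,0](3) P2=[6,6,4,0,0,5](2)
Move 6: P2 pit5 -> P1=[5,7,5,4,0,0](3) P2=[6,6,4,0,0,0](3)
Move 7: P2 pit0 -> P1=[5,7,5,4,0,0](3) P2=[0,7,5,1,1,1](4)
Move 8: P1 pit0 -> P1=[0,8,6,5,1,1](3) P2=[0,7,5,1,1,1](4)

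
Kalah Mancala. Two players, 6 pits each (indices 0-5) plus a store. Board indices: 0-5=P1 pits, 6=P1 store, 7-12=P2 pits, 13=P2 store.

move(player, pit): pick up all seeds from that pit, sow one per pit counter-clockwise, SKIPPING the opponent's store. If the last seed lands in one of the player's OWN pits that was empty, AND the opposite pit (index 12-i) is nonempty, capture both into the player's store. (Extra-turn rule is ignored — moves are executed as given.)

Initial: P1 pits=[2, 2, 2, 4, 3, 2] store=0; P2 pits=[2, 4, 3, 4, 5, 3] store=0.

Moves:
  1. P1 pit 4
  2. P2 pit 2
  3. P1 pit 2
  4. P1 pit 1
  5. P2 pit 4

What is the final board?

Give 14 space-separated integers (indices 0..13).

Move 1: P1 pit4 -> P1=[2,2,2,4,0,3](1) P2=[3,4,3,4,5,3](0)
Move 2: P2 pit2 -> P1=[2,2,2,4,0,3](1) P2=[3,4,0,5,6,4](0)
Move 3: P1 pit2 -> P1=[2,2,0,5,0,3](6) P2=[3,0,0,5,6,4](0)
Move 4: P1 pit1 -> P1=[2,0,1,6,0,3](6) P2=[3,0,0,5,6,4](0)
Move 5: P2 pit4 -> P1=[3,1,2,7,0,3](6) P2=[3,0,0,5,0,5](1)

Answer: 3 1 2 7 0 3 6 3 0 0 5 0 5 1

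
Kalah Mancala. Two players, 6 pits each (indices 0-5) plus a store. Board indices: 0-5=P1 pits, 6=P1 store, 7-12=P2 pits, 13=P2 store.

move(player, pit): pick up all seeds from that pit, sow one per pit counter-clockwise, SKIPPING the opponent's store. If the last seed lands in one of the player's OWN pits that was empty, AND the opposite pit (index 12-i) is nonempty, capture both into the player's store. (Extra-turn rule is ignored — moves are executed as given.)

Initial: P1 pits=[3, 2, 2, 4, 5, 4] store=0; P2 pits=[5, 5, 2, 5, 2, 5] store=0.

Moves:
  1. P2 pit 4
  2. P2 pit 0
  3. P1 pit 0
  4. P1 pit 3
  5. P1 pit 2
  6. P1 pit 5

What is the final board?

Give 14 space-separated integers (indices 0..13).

Move 1: P2 pit4 -> P1=[3,2,2,4,5,4](0) P2=[5,5,2,5,0,6](1)
Move 2: P2 pit0 -> P1=[3,2,2,4,5,4](0) P2=[0,6,3,6,1,7](1)
Move 3: P1 pit0 -> P1=[0,3,3,5,5,4](0) P2=[0,6,3,6,1,7](1)
Move 4: P1 pit3 -> P1=[0,3,3,0,6,5](1) P2=[1,7,3,6,1,7](1)
Move 5: P1 pit2 -> P1=[0,3,0,1,7,6](1) P2=[1,7,3,6,1,7](1)
Move 6: P1 pit5 -> P1=[0,3,0,1,7,0](2) P2=[2,8,4,7,2,7](1)

Answer: 0 3 0 1 7 0 2 2 8 4 7 2 7 1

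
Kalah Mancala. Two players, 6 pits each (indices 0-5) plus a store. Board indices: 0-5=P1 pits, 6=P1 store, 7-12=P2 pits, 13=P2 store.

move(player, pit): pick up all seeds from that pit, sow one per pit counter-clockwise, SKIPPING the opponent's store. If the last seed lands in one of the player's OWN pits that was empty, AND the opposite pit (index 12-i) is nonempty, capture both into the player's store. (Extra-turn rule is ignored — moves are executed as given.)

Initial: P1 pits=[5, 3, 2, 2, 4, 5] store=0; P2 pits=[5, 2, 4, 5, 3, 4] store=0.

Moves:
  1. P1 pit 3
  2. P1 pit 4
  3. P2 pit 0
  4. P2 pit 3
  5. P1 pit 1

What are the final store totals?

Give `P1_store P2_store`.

Move 1: P1 pit3 -> P1=[5,3,2,0,5,6](0) P2=[5,2,4,5,3,4](0)
Move 2: P1 pit4 -> P1=[5,3,2,0,0,7](1) P2=[6,3,5,5,3,4](0)
Move 3: P2 pit0 -> P1=[5,3,2,0,0,7](1) P2=[0,4,6,6,4,5](1)
Move 4: P2 pit3 -> P1=[6,4,3,0,0,7](1) P2=[0,4,6,0,5,6](2)
Move 5: P1 pit1 -> P1=[6,0,4,1,1,8](1) P2=[0,4,6,0,5,6](2)

Answer: 1 2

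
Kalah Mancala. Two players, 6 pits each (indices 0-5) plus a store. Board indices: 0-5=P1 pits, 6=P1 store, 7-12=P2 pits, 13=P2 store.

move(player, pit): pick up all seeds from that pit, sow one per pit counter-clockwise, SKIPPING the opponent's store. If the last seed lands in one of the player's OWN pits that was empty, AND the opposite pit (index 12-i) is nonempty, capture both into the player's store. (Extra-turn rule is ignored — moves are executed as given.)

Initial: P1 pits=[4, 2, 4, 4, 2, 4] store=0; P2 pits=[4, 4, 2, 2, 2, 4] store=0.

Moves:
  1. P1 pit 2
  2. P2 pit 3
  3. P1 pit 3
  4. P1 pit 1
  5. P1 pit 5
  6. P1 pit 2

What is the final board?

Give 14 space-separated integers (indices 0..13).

Answer: 4 0 0 0 4 0 8 6 6 0 1 4 5 0

Derivation:
Move 1: P1 pit2 -> P1=[4,2,0,5,3,5](1) P2=[4,4,2,2,2,4](0)
Move 2: P2 pit3 -> P1=[4,2,0,5,3,5](1) P2=[4,4,2,0,3,5](0)
Move 3: P1 pit3 -> P1=[4,2,0,0,4,6](2) P2=[5,5,2,0,3,5](0)
Move 4: P1 pit1 -> P1=[4,0,1,0,4,6](5) P2=[5,5,0,0,3,5](0)
Move 5: P1 pit5 -> P1=[4,0,1,0,4,0](6) P2=[6,6,1,1,4,5](0)
Move 6: P1 pit2 -> P1=[4,0,0,0,4,0](8) P2=[6,6,0,1,4,5](0)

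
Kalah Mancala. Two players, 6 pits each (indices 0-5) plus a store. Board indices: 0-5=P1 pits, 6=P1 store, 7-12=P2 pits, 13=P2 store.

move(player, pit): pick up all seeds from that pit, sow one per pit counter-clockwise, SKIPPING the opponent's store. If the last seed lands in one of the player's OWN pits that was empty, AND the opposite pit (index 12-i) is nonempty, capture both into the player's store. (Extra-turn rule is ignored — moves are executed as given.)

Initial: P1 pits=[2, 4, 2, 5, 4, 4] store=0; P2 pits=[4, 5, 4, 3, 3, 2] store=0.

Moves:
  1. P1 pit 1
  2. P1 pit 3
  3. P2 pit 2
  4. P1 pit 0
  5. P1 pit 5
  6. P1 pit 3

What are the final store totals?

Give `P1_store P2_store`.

Answer: 2 1

Derivation:
Move 1: P1 pit1 -> P1=[2,0,3,6,5,5](0) P2=[4,5,4,3,3,2](0)
Move 2: P1 pit3 -> P1=[2,0,3,0,6,6](1) P2=[5,6,5,3,3,2](0)
Move 3: P2 pit2 -> P1=[3,0,3,0,6,6](1) P2=[5,6,0,4,4,3](1)
Move 4: P1 pit0 -> P1=[0,1,4,1,6,6](1) P2=[5,6,0,4,4,3](1)
Move 5: P1 pit5 -> P1=[0,1,4,1,6,0](2) P2=[6,7,1,5,5,3](1)
Move 6: P1 pit3 -> P1=[0,1,4,0,7,0](2) P2=[6,7,1,5,5,3](1)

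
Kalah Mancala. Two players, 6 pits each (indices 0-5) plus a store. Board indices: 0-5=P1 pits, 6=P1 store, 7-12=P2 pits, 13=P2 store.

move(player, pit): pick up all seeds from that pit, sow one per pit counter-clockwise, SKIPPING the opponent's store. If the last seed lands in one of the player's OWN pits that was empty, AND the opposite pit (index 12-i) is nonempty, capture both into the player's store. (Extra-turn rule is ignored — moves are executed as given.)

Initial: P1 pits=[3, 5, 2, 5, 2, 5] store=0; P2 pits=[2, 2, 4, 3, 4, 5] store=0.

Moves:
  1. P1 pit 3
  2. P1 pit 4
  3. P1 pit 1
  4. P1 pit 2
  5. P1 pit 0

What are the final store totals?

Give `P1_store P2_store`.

Move 1: P1 pit3 -> P1=[3,5,2,0,3,6](1) P2=[3,3,4,3,4,5](0)
Move 2: P1 pit4 -> P1=[3,5,2,0,0,7](2) P2=[4,3,4,3,4,5](0)
Move 3: P1 pit1 -> P1=[3,0,3,1,1,8](3) P2=[4,3,4,3,4,5](0)
Move 4: P1 pit2 -> P1=[3,0,0,2,2,9](3) P2=[4,3,4,3,4,5](0)
Move 5: P1 pit0 -> P1=[0,1,1,3,2,9](3) P2=[4,3,4,3,4,5](0)

Answer: 3 0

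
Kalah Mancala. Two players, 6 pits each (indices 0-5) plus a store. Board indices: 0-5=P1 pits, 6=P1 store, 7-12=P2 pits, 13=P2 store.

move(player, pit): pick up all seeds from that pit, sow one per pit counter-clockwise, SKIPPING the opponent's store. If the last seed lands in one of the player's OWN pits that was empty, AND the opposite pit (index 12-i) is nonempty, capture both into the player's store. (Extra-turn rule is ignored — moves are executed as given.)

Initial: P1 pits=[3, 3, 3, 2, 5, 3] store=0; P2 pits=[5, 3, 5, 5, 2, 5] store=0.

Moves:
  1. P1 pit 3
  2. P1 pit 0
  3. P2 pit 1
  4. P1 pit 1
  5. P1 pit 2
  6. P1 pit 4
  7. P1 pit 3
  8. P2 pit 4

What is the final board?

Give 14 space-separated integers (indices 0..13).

Move 1: P1 pit3 -> P1=[3,3,3,0,6,4](0) P2=[5,3,5,5,2,5](0)
Move 2: P1 pit0 -> P1=[0,4,4,0,6,4](6) P2=[5,3,0,5,2,5](0)
Move 3: P2 pit1 -> P1=[0,4,4,0,6,4](6) P2=[5,0,1,6,3,5](0)
Move 4: P1 pit1 -> P1=[0,0,5,1,7,5](6) P2=[5,0,1,6,3,5](0)
Move 5: P1 pit2 -> P1=[0,0,0,2,8,6](7) P2=[6,0,1,6,3,5](0)
Move 6: P1 pit4 -> P1=[0,0,0,2,0,7](8) P2=[7,1,2,7,4,6](0)
Move 7: P1 pit3 -> P1=[0,0,0,0,1,8](8) P2=[7,1,2,7,4,6](0)
Move 8: P2 pit4 -> P1=[1,1,0,0,1,8](8) P2=[7,1,2,7,0,7](1)

Answer: 1 1 0 0 1 8 8 7 1 2 7 0 7 1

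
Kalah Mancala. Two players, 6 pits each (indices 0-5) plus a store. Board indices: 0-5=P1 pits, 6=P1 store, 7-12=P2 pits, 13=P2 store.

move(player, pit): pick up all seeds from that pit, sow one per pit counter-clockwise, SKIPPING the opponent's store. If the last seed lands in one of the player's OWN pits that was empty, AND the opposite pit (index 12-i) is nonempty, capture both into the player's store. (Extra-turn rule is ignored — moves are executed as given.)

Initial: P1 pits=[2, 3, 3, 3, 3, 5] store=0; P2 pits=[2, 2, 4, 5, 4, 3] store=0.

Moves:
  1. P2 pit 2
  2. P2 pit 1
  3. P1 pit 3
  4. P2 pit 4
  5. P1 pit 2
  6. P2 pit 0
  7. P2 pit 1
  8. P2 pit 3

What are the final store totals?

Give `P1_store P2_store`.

Answer: 2 3

Derivation:
Move 1: P2 pit2 -> P1=[2,3,3,3,3,5](0) P2=[2,2,0,6,5,4](1)
Move 2: P2 pit1 -> P1=[2,3,3,3,3,5](0) P2=[2,0,1,7,5,4](1)
Move 3: P1 pit3 -> P1=[2,3,3,0,4,6](1) P2=[2,0,1,7,5,4](1)
Move 4: P2 pit4 -> P1=[3,4,4,0,4,6](1) P2=[2,0,1,7,0,5](2)
Move 5: P1 pit2 -> P1=[3,4,0,1,5,7](2) P2=[2,0,1,7,0,5](2)
Move 6: P2 pit0 -> P1=[3,4,0,1,5,7](2) P2=[0,1,2,7,0,5](2)
Move 7: P2 pit1 -> P1=[3,4,0,1,5,7](2) P2=[0,0,3,7,0,5](2)
Move 8: P2 pit3 -> P1=[4,5,1,2,5,7](2) P2=[0,0,3,0,1,6](3)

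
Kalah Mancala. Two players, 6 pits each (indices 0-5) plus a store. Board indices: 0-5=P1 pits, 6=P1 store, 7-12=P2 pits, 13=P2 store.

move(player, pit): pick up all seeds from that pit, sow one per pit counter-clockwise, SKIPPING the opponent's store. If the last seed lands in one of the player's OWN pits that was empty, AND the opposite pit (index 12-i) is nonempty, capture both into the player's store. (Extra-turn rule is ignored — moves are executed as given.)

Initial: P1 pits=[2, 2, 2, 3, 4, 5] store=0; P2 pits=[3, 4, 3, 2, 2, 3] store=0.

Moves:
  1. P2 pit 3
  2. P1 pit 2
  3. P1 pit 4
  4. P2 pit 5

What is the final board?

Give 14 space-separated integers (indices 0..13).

Move 1: P2 pit3 -> P1=[2,2,2,3,4,5](0) P2=[3,4,3,0,3,4](0)
Move 2: P1 pit2 -> P1=[2,2,0,4,5,5](0) P2=[3,4,3,0,3,4](0)
Move 3: P1 pit4 -> P1=[2,2,0,4,0,6](1) P2=[4,5,4,0,3,4](0)
Move 4: P2 pit5 -> P1=[3,3,1,4,0,6](1) P2=[4,5,4,0,3,0](1)

Answer: 3 3 1 4 0 6 1 4 5 4 0 3 0 1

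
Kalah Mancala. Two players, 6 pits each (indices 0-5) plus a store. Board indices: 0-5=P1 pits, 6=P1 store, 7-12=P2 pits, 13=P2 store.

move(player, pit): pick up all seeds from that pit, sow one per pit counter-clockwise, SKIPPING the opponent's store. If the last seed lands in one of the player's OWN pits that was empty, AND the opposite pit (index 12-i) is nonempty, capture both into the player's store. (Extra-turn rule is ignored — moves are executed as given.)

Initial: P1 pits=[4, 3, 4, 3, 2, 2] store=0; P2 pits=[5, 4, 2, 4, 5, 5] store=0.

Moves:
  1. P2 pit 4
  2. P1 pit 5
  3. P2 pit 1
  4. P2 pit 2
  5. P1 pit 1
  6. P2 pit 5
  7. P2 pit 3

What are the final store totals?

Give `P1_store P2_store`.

Answer: 8 5

Derivation:
Move 1: P2 pit4 -> P1=[5,4,5,3,2,2](0) P2=[5,4,2,4,0,6](1)
Move 2: P1 pit5 -> P1=[5,4,5,3,2,0](1) P2=[6,4,2,4,0,6](1)
Move 3: P2 pit1 -> P1=[5,4,5,3,2,0](1) P2=[6,0,3,5,1,7](1)
Move 4: P2 pit2 -> P1=[5,4,5,3,2,0](1) P2=[6,0,0,6,2,8](1)
Move 5: P1 pit1 -> P1=[5,0,6,4,3,0](8) P2=[0,0,0,6,2,8](1)
Move 6: P2 pit5 -> P1=[6,1,7,5,4,0](8) P2=[0,0,0,6,2,0](4)
Move 7: P2 pit3 -> P1=[7,2,8,5,4,0](8) P2=[0,0,0,0,3,1](5)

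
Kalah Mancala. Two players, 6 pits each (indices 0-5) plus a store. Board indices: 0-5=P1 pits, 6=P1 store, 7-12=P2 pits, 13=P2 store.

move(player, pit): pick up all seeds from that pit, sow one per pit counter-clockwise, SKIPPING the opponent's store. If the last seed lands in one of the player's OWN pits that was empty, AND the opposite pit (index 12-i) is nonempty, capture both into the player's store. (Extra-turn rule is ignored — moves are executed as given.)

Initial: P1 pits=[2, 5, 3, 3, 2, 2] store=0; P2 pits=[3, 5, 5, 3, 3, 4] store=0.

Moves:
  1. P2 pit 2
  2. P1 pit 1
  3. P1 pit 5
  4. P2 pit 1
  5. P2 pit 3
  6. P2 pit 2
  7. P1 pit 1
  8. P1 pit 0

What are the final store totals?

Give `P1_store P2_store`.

Move 1: P2 pit2 -> P1=[3,5,3,3,2,2](0) P2=[3,5,0,4,4,5](1)
Move 2: P1 pit1 -> P1=[3,0,4,4,3,3](1) P2=[3,5,0,4,4,5](1)
Move 3: P1 pit5 -> P1=[3,0,4,4,3,0](2) P2=[4,6,0,4,4,5](1)
Move 4: P2 pit1 -> P1=[4,0,4,4,3,0](2) P2=[4,0,1,5,5,6](2)
Move 5: P2 pit3 -> P1=[5,1,4,4,3,0](2) P2=[4,0,1,0,6,7](3)
Move 6: P2 pit2 -> P1=[5,1,0,4,3,0](2) P2=[4,0,0,0,6,7](8)
Move 7: P1 pit1 -> P1=[5,0,1,4,3,0](2) P2=[4,0,0,0,6,7](8)
Move 8: P1 pit0 -> P1=[0,1,2,5,4,0](7) P2=[0,0,0,0,6,7](8)

Answer: 7 8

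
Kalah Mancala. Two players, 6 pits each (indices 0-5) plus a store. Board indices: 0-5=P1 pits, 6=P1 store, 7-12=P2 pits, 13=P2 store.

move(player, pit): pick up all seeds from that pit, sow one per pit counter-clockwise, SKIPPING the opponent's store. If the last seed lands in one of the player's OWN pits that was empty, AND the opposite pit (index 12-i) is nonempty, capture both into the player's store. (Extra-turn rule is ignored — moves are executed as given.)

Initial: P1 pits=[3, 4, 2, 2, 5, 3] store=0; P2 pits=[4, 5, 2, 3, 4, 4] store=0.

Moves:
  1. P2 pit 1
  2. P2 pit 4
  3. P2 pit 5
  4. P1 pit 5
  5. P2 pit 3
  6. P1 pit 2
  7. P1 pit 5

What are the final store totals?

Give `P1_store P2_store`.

Answer: 3 4

Derivation:
Move 1: P2 pit1 -> P1=[3,4,2,2,5,3](0) P2=[4,0,3,4,5,5](1)
Move 2: P2 pit4 -> P1=[4,5,3,2,5,3](0) P2=[4,0,3,4,0,6](2)
Move 3: P2 pit5 -> P1=[5,6,4,3,6,3](0) P2=[4,0,3,4,0,0](3)
Move 4: P1 pit5 -> P1=[5,6,4,3,6,0](1) P2=[5,1,3,4,0,0](3)
Move 5: P2 pit3 -> P1=[6,6,4,3,6,0](1) P2=[5,1,3,0,1,1](4)
Move 6: P1 pit2 -> P1=[6,6,0,4,7,1](2) P2=[5,1,3,0,1,1](4)
Move 7: P1 pit5 -> P1=[6,6,0,4,7,0](3) P2=[5,1,3,0,1,1](4)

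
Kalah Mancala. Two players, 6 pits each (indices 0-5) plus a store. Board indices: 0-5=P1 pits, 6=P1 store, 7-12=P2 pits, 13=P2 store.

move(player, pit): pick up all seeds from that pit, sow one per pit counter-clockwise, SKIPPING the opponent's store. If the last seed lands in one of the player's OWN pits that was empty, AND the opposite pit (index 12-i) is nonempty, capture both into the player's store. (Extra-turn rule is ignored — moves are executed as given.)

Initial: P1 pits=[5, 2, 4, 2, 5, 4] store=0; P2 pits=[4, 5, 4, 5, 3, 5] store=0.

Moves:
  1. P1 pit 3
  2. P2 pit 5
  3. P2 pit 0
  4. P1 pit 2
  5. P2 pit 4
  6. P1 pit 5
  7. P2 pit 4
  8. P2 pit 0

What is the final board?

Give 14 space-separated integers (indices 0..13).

Answer: 7 4 0 2 7 0 2 0 8 7 7 0 2 2

Derivation:
Move 1: P1 pit3 -> P1=[5,2,4,0,6,5](0) P2=[4,5,4,5,3,5](0)
Move 2: P2 pit5 -> P1=[6,3,5,1,6,5](0) P2=[4,5,4,5,3,0](1)
Move 3: P2 pit0 -> P1=[6,3,5,1,6,5](0) P2=[0,6,5,6,4,0](1)
Move 4: P1 pit2 -> P1=[6,3,0,2,7,6](1) P2=[1,6,5,6,4,0](1)
Move 5: P2 pit4 -> P1=[7,4,0,2,7,6](1) P2=[1,6,5,6,0,1](2)
Move 6: P1 pit5 -> P1=[7,4,0,2,7,0](2) P2=[2,7,6,7,1,1](2)
Move 7: P2 pit4 -> P1=[7,4,0,2,7,0](2) P2=[2,7,6,7,0,2](2)
Move 8: P2 pit0 -> P1=[7,4,0,2,7,0](2) P2=[0,8,7,7,0,2](2)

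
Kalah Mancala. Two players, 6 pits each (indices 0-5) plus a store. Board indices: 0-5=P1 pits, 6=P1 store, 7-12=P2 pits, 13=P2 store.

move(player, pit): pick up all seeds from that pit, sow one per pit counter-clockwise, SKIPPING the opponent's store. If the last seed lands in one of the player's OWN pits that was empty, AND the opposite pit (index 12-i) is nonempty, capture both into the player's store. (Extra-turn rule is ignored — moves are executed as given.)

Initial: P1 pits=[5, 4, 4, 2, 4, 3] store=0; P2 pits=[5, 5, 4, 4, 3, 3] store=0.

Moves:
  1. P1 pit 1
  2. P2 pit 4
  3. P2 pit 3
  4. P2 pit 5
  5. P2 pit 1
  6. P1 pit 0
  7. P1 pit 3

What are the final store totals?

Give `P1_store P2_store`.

Answer: 2 4

Derivation:
Move 1: P1 pit1 -> P1=[5,0,5,3,5,4](0) P2=[5,5,4,4,3,3](0)
Move 2: P2 pit4 -> P1=[6,0,5,3,5,4](0) P2=[5,5,4,4,0,4](1)
Move 3: P2 pit3 -> P1=[7,0,5,3,5,4](0) P2=[5,5,4,0,1,5](2)
Move 4: P2 pit5 -> P1=[8,1,6,4,5,4](0) P2=[5,5,4,0,1,0](3)
Move 5: P2 pit1 -> P1=[8,1,6,4,5,4](0) P2=[5,0,5,1,2,1](4)
Move 6: P1 pit0 -> P1=[0,2,7,5,6,5](1) P2=[6,1,5,1,2,1](4)
Move 7: P1 pit3 -> P1=[0,2,7,0,7,6](2) P2=[7,2,5,1,2,1](4)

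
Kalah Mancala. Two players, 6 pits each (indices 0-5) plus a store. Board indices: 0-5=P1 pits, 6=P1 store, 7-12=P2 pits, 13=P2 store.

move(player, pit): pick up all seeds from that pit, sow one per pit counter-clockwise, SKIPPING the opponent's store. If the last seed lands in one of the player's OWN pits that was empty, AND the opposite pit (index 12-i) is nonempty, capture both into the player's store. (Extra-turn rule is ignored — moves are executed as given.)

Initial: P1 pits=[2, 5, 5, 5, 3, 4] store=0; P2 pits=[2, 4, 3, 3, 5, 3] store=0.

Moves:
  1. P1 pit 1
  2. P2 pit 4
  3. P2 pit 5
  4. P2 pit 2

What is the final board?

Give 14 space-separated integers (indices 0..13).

Answer: 0 2 8 6 4 5 1 2 4 0 4 1 0 7

Derivation:
Move 1: P1 pit1 -> P1=[2,0,6,6,4,5](1) P2=[2,4,3,3,5,3](0)
Move 2: P2 pit4 -> P1=[3,1,7,6,4,5](1) P2=[2,4,3,3,0,4](1)
Move 3: P2 pit5 -> P1=[4,2,8,6,4,5](1) P2=[2,4,3,3,0,0](2)
Move 4: P2 pit2 -> P1=[0,2,8,6,4,5](1) P2=[2,4,0,4,1,0](7)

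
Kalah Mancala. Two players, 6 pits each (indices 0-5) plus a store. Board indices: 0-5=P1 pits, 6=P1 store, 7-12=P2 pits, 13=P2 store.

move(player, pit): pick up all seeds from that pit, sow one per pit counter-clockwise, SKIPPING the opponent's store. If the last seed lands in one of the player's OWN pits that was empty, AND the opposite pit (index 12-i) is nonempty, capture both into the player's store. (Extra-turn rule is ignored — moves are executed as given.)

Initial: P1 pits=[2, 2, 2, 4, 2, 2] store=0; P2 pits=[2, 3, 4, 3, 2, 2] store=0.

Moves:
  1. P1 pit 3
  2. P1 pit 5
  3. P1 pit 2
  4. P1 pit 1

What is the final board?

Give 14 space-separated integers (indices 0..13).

Answer: 2 0 1 2 4 0 2 4 4 4 3 2 2 0

Derivation:
Move 1: P1 pit3 -> P1=[2,2,2,0,3,3](1) P2=[3,3,4,3,2,2](0)
Move 2: P1 pit5 -> P1=[2,2,2,0,3,0](2) P2=[4,4,4,3,2,2](0)
Move 3: P1 pit2 -> P1=[2,2,0,1,4,0](2) P2=[4,4,4,3,2,2](0)
Move 4: P1 pit1 -> P1=[2,0,1,2,4,0](2) P2=[4,4,4,3,2,2](0)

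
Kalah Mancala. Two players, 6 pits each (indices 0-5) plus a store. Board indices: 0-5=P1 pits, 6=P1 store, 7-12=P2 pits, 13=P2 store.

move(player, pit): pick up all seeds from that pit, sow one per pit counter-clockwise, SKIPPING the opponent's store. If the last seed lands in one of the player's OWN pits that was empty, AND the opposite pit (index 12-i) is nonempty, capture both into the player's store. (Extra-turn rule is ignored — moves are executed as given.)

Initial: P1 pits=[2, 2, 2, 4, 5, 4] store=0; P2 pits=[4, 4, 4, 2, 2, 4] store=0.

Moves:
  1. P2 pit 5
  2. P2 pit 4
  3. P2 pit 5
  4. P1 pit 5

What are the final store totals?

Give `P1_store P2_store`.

Answer: 1 3

Derivation:
Move 1: P2 pit5 -> P1=[3,3,3,4,5,4](0) P2=[4,4,4,2,2,0](1)
Move 2: P2 pit4 -> P1=[3,3,3,4,5,4](0) P2=[4,4,4,2,0,1](2)
Move 3: P2 pit5 -> P1=[3,3,3,4,5,4](0) P2=[4,4,4,2,0,0](3)
Move 4: P1 pit5 -> P1=[3,3,3,4,5,0](1) P2=[5,5,5,2,0,0](3)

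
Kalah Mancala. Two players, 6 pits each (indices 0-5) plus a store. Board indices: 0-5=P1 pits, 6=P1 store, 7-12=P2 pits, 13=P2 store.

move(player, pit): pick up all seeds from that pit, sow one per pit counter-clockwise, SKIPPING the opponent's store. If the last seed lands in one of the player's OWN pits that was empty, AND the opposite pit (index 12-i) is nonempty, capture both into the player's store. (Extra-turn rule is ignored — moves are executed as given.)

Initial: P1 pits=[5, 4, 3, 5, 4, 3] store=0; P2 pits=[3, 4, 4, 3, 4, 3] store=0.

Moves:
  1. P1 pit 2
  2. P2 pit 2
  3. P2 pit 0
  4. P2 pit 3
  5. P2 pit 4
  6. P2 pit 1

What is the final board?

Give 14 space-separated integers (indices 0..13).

Move 1: P1 pit2 -> P1=[5,4,0,6,5,4](0) P2=[3,4,4,3,4,3](0)
Move 2: P2 pit2 -> P1=[5,4,0,6,5,4](0) P2=[3,4,0,4,5,4](1)
Move 3: P2 pit0 -> P1=[5,4,0,6,5,4](0) P2=[0,5,1,5,5,4](1)
Move 4: P2 pit3 -> P1=[6,5,0,6,5,4](0) P2=[0,5,1,0,6,5](2)
Move 5: P2 pit4 -> P1=[7,6,1,7,5,4](0) P2=[0,5,1,0,0,6](3)
Move 6: P2 pit1 -> P1=[7,6,1,7,5,4](0) P2=[0,0,2,1,1,7](4)

Answer: 7 6 1 7 5 4 0 0 0 2 1 1 7 4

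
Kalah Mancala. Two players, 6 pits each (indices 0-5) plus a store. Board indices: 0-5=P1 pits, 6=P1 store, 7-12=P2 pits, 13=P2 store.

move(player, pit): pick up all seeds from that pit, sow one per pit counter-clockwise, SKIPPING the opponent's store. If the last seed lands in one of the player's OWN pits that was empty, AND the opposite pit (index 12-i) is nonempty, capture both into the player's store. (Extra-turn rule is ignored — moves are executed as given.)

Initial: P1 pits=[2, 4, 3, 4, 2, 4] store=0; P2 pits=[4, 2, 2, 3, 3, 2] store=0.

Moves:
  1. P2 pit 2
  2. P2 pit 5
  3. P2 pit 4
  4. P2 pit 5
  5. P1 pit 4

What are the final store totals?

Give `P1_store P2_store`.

Move 1: P2 pit2 -> P1=[2,4,3,4,2,4](0) P2=[4,2,0,4,4,2](0)
Move 2: P2 pit5 -> P1=[3,4,3,4,2,4](0) P2=[4,2,0,4,4,0](1)
Move 3: P2 pit4 -> P1=[4,5,3,4,2,4](0) P2=[4,2,0,4,0,1](2)
Move 4: P2 pit5 -> P1=[4,5,3,4,2,4](0) P2=[4,2,0,4,0,0](3)
Move 5: P1 pit4 -> P1=[4,5,3,4,0,5](1) P2=[4,2,0,4,0,0](3)

Answer: 1 3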